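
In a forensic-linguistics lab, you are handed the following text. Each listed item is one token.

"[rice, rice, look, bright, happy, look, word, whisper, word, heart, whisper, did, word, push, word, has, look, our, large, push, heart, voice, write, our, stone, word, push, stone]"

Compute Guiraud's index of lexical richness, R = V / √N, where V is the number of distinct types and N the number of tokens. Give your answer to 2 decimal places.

N = 28, V = 15.
√N = 5.291503
R = 15 / 5.291503 = 2.83

2.83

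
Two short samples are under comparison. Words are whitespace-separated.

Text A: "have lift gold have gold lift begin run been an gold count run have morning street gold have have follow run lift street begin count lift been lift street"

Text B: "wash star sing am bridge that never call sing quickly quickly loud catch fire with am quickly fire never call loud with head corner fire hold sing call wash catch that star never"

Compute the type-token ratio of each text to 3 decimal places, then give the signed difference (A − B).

-0.106

TTR(A) = 11/29 = 0.379
TTR(B) = 16/33 = 0.485
Difference = 0.379 − 0.485 = -0.106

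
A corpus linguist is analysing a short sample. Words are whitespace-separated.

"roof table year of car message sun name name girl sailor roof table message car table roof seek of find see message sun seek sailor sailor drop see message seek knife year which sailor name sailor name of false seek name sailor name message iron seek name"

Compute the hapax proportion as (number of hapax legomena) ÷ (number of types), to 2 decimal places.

Frequencies: name:7, sailor:6, message:5, seek:5, roof:3, table:3, of:3, year:2, car:2, sun:2, see:2, girl:1, find:1, drop:1, knife:1, which:1, false:1, iron:1
Hapax count = 7; type count = 18.
Ratio = 7 / 18 = 0.39

0.39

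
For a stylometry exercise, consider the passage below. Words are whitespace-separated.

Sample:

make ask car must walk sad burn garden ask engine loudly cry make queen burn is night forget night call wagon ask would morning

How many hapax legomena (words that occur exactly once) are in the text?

15

Frequencies: ask:3, make:2, burn:2, night:2, car:1, must:1, walk:1, sad:1, garden:1, engine:1, loudly:1, cry:1, queen:1, is:1, forget:1, call:1, wagon:1, would:1, morning:1
Hapax (freq=1): call, car, cry, engine, forget, garden, is, loudly, morning, must, queen, sad, wagon, walk, would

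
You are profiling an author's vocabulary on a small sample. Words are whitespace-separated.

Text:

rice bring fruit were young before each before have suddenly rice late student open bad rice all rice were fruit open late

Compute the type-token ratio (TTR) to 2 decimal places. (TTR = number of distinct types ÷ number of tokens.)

N = 22 tokens, V = 14 types.
TTR = V / N = 14 / 22 = 0.64

0.64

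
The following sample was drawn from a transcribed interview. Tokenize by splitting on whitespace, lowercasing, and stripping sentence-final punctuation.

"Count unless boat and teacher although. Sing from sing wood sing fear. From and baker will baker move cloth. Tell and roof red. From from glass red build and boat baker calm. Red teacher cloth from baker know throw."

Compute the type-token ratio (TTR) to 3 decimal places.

0.564

N = 39 tokens, V = 22 types.
TTR = V / N = 22 / 39 = 0.564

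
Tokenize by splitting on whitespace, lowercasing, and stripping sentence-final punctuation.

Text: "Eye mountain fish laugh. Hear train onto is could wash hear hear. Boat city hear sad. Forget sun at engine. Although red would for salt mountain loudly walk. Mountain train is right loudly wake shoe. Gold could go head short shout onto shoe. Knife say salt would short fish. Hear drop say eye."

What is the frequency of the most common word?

Frequencies: hear:5, mountain:3, eye:2, fish:2, train:2, onto:2, is:2, could:2, would:2, salt:2, loudly:2, shoe:2, short:2, say:2, laugh:1, wash:1, boat:1, city:1, sad:1, forget:1, … (15 more, each freq 1)
Most common: 'hear' with frequency 5.

5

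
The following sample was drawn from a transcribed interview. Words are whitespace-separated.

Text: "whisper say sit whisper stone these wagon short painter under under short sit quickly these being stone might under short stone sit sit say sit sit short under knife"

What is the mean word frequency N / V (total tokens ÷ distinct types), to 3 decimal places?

2.231

N = 29 tokens, V = 13 types.
Mean frequency = N / V = 29 / 13 = 2.231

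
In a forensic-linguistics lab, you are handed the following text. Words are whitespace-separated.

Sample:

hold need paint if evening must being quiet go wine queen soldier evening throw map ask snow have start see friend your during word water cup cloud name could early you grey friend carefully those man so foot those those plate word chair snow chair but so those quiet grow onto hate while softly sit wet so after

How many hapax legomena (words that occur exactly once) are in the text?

Frequencies: those:4, so:3, evening:2, quiet:2, snow:2, friend:2, word:2, chair:2, hold:1, need:1, paint:1, if:1, must:1, being:1, go:1, wine:1, queen:1, soldier:1, throw:1, map:1, … (27 more, each freq 1)
Hapax (freq=1): after, ask, being, but, carefully, cloud, could, cup, during, early, foot, go, grey, grow, hate, have, hold, if, man, map, must, name, need, onto, paint, plate, queen, see, sit, softly, soldier, start, throw, water, wet, while, wine, you, your

39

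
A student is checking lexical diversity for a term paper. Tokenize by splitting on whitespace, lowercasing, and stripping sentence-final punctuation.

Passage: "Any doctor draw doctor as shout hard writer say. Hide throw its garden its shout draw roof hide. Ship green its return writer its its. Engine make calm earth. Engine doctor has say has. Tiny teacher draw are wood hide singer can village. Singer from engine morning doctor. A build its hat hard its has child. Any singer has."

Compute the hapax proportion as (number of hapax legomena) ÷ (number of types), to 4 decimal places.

Frequencies: its:7, doctor:4, has:4, draw:3, hide:3, engine:3, singer:3, any:2, shout:2, hard:2, writer:2, say:2, as:1, throw:1, garden:1, roof:1, ship:1, green:1, return:1, make:1, … (14 more, each freq 1)
Hapax count = 22; type count = 34.
Ratio = 22 / 34 = 0.6471

0.6471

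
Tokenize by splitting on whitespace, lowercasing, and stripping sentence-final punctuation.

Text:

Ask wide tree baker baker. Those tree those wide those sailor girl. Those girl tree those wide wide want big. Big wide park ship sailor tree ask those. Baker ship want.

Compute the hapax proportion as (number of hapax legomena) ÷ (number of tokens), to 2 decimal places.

Frequencies: those:6, wide:5, tree:4, baker:3, ask:2, sailor:2, girl:2, want:2, big:2, ship:2, park:1
Hapax count = 1; token count = 31.
Ratio = 1 / 31 = 0.03

0.03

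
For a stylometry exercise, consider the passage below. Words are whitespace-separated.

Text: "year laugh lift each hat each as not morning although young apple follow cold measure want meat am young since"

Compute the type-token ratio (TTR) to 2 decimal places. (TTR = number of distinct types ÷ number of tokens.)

N = 20 tokens, V = 18 types.
TTR = V / N = 18 / 20 = 0.90

0.90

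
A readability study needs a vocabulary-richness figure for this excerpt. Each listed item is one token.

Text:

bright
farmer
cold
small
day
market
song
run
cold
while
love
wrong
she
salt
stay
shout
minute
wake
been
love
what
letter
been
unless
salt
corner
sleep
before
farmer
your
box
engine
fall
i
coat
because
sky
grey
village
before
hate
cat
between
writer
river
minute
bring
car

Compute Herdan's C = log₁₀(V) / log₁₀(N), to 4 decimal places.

0.9593

N = 48, V = 41.
log₁₀(V) = 1.612784, log₁₀(N) = 1.681241
C = 1.612784 / 1.681241 = 0.9593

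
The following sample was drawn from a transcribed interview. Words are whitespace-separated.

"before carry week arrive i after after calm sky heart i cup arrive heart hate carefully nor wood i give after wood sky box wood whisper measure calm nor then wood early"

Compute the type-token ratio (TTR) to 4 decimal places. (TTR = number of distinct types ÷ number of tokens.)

N = 32 tokens, V = 20 types.
TTR = V / N = 20 / 32 = 0.6250

0.6250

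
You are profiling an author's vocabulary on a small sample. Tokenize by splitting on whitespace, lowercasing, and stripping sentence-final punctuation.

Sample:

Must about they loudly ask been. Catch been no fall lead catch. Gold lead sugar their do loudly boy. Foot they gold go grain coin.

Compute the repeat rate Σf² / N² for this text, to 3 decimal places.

Frequencies: they:2, loudly:2, been:2, catch:2, lead:2, gold:2, must:1, about:1, ask:1, no:1, fall:1, sugar:1, their:1, do:1, boy:1, foot:1, go:1, grain:1, coin:1
Σf² = 37; N² = 625
Repeat rate = 37 / 625 = 0.059

0.059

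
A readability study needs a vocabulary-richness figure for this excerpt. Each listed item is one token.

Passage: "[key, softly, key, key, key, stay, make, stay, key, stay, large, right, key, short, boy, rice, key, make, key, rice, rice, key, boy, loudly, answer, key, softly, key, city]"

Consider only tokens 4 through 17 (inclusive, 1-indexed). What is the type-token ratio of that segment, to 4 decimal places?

0.5714

Segment tokens 4–17: key, key, stay, make, stay, key, stay, large, right, key, short, boy, rice, key
Segment N = 14, segment V = 8.
TTR = 8 / 14 = 0.5714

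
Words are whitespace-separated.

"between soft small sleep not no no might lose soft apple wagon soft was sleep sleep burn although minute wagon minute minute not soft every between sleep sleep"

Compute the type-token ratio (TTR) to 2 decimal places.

N = 28 tokens, V = 15 types.
TTR = V / N = 15 / 28 = 0.54

0.54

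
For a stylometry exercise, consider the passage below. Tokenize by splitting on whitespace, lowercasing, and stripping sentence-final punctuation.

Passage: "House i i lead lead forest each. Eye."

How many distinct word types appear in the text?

Distinct types: {each, eye, forest, house, i, lead}
V = 6

6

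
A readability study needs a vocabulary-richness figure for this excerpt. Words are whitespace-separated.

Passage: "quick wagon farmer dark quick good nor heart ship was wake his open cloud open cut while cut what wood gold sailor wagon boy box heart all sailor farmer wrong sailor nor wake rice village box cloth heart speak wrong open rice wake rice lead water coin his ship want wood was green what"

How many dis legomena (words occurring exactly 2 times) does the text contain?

Frequencies: heart:3, wake:3, open:3, sailor:3, rice:3, quick:2, wagon:2, farmer:2, nor:2, ship:2, was:2, his:2, cut:2, what:2, wood:2, box:2, wrong:2, dark:1, good:1, cloud:1, … (12 more, each freq 1)
Words with frequency 2: box, cut, farmer, his, nor, quick, ship, wagon, was, what, wood, wrong

12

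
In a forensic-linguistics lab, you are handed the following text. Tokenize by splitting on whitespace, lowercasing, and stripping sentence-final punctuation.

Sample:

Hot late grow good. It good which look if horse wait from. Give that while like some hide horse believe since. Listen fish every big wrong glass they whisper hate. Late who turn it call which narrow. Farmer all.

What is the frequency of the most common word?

Frequencies: late:2, good:2, it:2, which:2, horse:2, hot:1, grow:1, look:1, if:1, wait:1, from:1, give:1, that:1, while:1, like:1, some:1, hide:1, believe:1, since:1, listen:1, … (14 more, each freq 1)
Most common: 'late' with frequency 2.

2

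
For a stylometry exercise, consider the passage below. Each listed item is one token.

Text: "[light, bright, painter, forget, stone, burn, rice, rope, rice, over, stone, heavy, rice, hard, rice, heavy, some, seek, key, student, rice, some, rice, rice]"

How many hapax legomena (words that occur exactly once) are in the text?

Frequencies: rice:7, stone:2, heavy:2, some:2, light:1, bright:1, painter:1, forget:1, burn:1, rope:1, over:1, hard:1, seek:1, key:1, student:1
Hapax (freq=1): bright, burn, forget, hard, key, light, over, painter, rope, seek, student

11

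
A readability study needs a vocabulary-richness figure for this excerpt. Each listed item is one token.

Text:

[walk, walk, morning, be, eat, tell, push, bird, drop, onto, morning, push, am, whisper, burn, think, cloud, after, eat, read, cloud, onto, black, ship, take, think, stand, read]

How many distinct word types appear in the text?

Distinct types: {after, am, be, bird, black, burn, cloud, drop, eat, morning, onto, push, read, ship, stand, take, tell, think, walk, whisper}
V = 20

20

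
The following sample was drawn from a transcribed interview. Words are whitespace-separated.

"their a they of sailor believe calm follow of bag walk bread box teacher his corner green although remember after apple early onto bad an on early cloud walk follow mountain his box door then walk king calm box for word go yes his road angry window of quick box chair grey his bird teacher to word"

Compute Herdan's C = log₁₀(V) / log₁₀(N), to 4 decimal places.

0.9245

N = 57, V = 42.
log₁₀(V) = 1.623249, log₁₀(N) = 1.755875
C = 1.623249 / 1.755875 = 0.9245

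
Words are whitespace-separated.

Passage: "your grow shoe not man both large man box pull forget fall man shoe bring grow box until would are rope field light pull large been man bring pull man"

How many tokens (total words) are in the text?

Tokens: your, grow, shoe, not, man, both, large, man, box, pull, forget, fall, man, shoe, bring, grow, box, until, would, are, rope, field, light, pull, large, been, man, bring, pull, man
N = 30

30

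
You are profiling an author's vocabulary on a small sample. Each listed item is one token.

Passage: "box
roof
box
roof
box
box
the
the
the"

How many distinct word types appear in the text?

3

Distinct types: {box, roof, the}
V = 3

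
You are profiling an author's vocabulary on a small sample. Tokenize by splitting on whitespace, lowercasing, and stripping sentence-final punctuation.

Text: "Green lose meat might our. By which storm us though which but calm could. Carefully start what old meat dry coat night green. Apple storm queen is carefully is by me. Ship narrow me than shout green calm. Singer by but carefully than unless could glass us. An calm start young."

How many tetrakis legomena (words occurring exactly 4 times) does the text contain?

0

Frequencies: green:3, by:3, calm:3, carefully:3, meat:2, which:2, storm:2, us:2, but:2, could:2, start:2, is:2, me:2, than:2, lose:1, might:1, our:1, though:1, what:1, old:1, … (13 more, each freq 1)
Words with frequency 4: (none)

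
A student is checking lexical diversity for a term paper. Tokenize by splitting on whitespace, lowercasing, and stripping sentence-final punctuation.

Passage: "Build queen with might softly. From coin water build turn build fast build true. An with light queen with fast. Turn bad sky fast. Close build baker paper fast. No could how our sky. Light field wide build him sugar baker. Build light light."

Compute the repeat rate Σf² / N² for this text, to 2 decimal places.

0.06

Frequencies: build:7, fast:4, light:4, with:3, queen:2, turn:2, sky:2, baker:2, might:1, softly:1, from:1, coin:1, water:1, true:1, an:1, bad:1, close:1, paper:1, no:1, could:1, … (6 more, each freq 1)
Σf² = 124; N² = 1936
Repeat rate = 124 / 1936 = 0.06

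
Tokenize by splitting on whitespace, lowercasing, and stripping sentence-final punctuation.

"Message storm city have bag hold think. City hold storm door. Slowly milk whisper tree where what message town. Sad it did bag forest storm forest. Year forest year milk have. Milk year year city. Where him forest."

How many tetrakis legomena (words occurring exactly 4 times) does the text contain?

2

Frequencies: forest:4, year:4, storm:3, city:3, milk:3, message:2, have:2, bag:2, hold:2, where:2, think:1, door:1, slowly:1, whisper:1, tree:1, what:1, town:1, sad:1, it:1, did:1, … (1 more, each freq 1)
Words with frequency 4: forest, year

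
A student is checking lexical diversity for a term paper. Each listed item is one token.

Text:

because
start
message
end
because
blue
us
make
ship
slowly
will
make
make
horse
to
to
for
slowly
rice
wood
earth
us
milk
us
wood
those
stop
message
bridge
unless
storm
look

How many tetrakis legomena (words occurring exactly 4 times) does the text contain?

0

Frequencies: us:3, make:3, because:2, message:2, slowly:2, to:2, wood:2, start:1, end:1, blue:1, ship:1, will:1, horse:1, for:1, rice:1, earth:1, milk:1, those:1, stop:1, bridge:1, … (3 more, each freq 1)
Words with frequency 4: (none)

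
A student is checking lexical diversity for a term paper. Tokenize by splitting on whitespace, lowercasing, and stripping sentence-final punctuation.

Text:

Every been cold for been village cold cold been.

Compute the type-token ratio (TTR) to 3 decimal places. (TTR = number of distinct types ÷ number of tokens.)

0.556

N = 9 tokens, V = 5 types.
TTR = V / N = 5 / 9 = 0.556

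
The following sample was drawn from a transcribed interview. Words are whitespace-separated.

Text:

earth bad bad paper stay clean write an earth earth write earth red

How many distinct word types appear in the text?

8

Distinct types: {an, bad, clean, earth, paper, red, stay, write}
V = 8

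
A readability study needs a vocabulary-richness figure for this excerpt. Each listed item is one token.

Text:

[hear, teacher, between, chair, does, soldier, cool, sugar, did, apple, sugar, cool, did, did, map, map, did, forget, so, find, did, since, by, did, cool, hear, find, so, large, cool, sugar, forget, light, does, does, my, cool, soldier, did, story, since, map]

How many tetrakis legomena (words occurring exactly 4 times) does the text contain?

0

Frequencies: did:7, cool:5, does:3, sugar:3, map:3, hear:2, soldier:2, forget:2, so:2, find:2, since:2, teacher:1, between:1, chair:1, apple:1, by:1, large:1, light:1, my:1, story:1
Words with frequency 4: (none)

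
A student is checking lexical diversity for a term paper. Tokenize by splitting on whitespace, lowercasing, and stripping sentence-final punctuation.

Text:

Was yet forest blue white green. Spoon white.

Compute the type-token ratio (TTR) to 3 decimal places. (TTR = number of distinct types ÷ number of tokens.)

0.875

N = 8 tokens, V = 7 types.
TTR = V / N = 7 / 8 = 0.875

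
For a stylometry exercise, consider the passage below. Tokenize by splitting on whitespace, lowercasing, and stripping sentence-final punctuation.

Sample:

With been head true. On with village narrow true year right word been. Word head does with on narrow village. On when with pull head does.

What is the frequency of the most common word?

4

Frequencies: with:4, head:3, on:3, been:2, true:2, village:2, narrow:2, word:2, does:2, year:1, right:1, when:1, pull:1
Most common: 'with' with frequency 4.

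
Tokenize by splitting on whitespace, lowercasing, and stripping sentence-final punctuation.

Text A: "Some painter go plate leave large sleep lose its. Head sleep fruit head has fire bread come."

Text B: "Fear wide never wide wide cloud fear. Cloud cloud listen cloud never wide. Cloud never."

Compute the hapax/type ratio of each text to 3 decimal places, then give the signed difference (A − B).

0.667

A: hapax=13, V=15, ratio=0.867
B: hapax=1, V=5, ratio=0.200
Difference = 0.867 − 0.200 = 0.667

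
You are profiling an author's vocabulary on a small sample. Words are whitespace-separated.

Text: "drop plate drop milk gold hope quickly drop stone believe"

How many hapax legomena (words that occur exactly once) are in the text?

Frequencies: drop:3, plate:1, milk:1, gold:1, hope:1, quickly:1, stone:1, believe:1
Hapax (freq=1): believe, gold, hope, milk, plate, quickly, stone

7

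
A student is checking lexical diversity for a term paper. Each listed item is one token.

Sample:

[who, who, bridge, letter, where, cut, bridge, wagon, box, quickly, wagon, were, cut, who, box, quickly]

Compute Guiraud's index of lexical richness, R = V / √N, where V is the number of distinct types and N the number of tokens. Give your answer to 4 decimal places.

N = 16, V = 9.
√N = 4.000000
R = 9 / 4.000000 = 2.2500

2.2500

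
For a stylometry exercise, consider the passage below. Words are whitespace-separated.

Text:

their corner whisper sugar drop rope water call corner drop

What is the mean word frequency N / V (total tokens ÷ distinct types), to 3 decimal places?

N = 10 tokens, V = 8 types.
Mean frequency = N / V = 10 / 8 = 1.250

1.250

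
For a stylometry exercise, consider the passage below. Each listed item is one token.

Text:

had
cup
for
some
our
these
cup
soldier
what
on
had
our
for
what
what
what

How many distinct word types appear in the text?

9

Distinct types: {cup, for, had, on, our, soldier, some, these, what}
V = 9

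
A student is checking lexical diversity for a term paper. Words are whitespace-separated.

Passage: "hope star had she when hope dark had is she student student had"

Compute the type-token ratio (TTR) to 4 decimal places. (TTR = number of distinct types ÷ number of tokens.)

N = 13 tokens, V = 8 types.
TTR = V / N = 8 / 13 = 0.6154

0.6154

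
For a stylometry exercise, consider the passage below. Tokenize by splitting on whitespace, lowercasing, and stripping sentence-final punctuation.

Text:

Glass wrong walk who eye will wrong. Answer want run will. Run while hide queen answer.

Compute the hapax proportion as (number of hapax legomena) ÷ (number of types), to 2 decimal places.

Frequencies: wrong:2, will:2, answer:2, run:2, glass:1, walk:1, who:1, eye:1, want:1, while:1, hide:1, queen:1
Hapax count = 8; type count = 12.
Ratio = 8 / 12 = 0.67

0.67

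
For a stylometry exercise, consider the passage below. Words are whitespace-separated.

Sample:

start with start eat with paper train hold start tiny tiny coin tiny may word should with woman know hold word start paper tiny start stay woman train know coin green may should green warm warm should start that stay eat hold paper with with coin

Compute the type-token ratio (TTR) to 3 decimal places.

0.370

N = 46 tokens, V = 17 types.
TTR = V / N = 17 / 46 = 0.370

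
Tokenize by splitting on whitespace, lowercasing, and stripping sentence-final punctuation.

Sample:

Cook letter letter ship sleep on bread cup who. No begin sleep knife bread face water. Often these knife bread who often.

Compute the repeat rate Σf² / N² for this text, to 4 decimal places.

Frequencies: bread:3, letter:2, sleep:2, who:2, knife:2, often:2, cook:1, ship:1, on:1, cup:1, no:1, begin:1, face:1, water:1, these:1
Σf² = 38; N² = 484
Repeat rate = 38 / 484 = 0.0785

0.0785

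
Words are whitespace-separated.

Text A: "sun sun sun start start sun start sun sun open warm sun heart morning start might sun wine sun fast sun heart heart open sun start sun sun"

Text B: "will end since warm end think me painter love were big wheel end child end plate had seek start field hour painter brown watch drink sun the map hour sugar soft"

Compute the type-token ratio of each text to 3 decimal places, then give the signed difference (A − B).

-0.518

TTR(A) = 9/28 = 0.321
TTR(B) = 26/31 = 0.839
Difference = 0.321 − 0.839 = -0.518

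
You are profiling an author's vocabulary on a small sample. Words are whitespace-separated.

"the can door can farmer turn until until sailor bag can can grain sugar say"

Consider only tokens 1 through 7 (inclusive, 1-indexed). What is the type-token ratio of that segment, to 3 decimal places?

0.857

Segment tokens 1–7: the, can, door, can, farmer, turn, until
Segment N = 7, segment V = 6.
TTR = 6 / 7 = 0.857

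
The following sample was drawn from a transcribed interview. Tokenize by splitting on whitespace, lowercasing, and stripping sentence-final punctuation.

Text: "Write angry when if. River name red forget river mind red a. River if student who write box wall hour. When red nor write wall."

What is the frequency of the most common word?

Frequencies: write:3, river:3, red:3, when:2, if:2, wall:2, angry:1, name:1, forget:1, mind:1, a:1, student:1, who:1, box:1, hour:1, nor:1
Most common: 'write' with frequency 3.

3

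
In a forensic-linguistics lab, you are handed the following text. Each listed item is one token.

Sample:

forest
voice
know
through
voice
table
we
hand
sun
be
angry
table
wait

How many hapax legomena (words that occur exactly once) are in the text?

9

Frequencies: voice:2, table:2, forest:1, know:1, through:1, we:1, hand:1, sun:1, be:1, angry:1, wait:1
Hapax (freq=1): angry, be, forest, hand, know, sun, through, wait, we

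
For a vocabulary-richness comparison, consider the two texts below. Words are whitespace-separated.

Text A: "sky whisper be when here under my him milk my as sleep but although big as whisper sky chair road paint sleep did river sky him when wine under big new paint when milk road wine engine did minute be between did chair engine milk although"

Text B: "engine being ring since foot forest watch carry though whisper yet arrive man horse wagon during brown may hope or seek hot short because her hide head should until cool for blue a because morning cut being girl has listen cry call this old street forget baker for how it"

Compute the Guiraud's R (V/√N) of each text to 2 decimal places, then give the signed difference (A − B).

A: V=24, N=46, R=3.54
B: V=47, N=50, R=6.65
Difference = 3.54 − 6.65 = -3.11

-3.11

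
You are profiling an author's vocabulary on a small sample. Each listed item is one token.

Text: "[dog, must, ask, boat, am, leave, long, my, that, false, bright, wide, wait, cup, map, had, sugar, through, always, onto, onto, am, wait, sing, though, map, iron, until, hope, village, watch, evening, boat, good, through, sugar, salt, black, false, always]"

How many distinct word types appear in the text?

Distinct types: {always, am, ask, black, boat, bright, cup, dog, evening, false, good, had, hope, iron, leave, long, map, must, my, onto, salt, sing, sugar, that, though, through, until, village, wait, watch, wide}
V = 31

31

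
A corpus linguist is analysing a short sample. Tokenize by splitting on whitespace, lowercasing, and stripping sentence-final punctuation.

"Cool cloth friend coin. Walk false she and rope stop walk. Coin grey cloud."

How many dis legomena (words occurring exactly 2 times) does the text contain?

Frequencies: coin:2, walk:2, cool:1, cloth:1, friend:1, false:1, she:1, and:1, rope:1, stop:1, grey:1, cloud:1
Words with frequency 2: coin, walk

2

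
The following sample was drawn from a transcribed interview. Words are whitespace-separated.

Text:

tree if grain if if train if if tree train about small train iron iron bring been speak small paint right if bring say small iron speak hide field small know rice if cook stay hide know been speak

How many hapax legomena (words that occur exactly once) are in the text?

9

Frequencies: if:7, small:4, train:3, iron:3, speak:3, tree:2, bring:2, been:2, hide:2, know:2, grain:1, about:1, paint:1, right:1, say:1, field:1, rice:1, cook:1, stay:1
Hapax (freq=1): about, cook, field, grain, paint, rice, right, say, stay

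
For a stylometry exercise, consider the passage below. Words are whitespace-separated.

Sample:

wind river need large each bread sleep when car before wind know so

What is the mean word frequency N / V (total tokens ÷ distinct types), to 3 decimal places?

1.083

N = 13 tokens, V = 12 types.
Mean frequency = N / V = 13 / 12 = 1.083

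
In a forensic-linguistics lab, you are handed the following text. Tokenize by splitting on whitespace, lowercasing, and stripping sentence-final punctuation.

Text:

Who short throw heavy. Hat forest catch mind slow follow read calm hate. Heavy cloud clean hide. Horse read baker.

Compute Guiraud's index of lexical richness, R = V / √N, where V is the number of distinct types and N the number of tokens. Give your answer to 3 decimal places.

N = 20, V = 18.
√N = 4.472136
R = 18 / 4.472136 = 4.025

4.025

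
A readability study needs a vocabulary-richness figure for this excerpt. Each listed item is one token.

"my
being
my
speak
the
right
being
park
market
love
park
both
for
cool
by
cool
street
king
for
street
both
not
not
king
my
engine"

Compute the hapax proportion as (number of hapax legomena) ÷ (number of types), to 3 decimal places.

Frequencies: my:3, being:2, park:2, both:2, for:2, cool:2, street:2, king:2, not:2, speak:1, the:1, right:1, market:1, love:1, by:1, engine:1
Hapax count = 7; type count = 16.
Ratio = 7 / 16 = 0.438

0.438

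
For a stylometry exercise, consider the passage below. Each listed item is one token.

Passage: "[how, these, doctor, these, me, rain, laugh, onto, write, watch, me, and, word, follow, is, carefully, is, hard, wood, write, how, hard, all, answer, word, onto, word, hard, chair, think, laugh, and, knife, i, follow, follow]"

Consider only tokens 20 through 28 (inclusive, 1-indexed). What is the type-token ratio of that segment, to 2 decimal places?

Segment tokens 20–28: write, how, hard, all, answer, word, onto, word, hard
Segment N = 9, segment V = 7.
TTR = 7 / 9 = 0.78

0.78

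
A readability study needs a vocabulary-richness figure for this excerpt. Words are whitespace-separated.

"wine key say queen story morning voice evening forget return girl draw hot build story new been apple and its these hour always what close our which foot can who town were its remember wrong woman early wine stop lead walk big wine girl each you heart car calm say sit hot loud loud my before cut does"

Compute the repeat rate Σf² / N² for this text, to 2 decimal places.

0.02

Frequencies: wine:3, say:2, story:2, girl:2, hot:2, its:2, loud:2, key:1, queen:1, morning:1, voice:1, evening:1, forget:1, return:1, draw:1, build:1, new:1, been:1, apple:1, and:1, … (30 more, each freq 1)
Σf² = 76; N² = 3364
Repeat rate = 76 / 3364 = 0.02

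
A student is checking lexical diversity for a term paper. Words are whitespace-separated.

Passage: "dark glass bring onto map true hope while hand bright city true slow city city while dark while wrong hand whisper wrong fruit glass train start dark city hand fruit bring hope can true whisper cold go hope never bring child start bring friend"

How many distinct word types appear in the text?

Distinct types: {bright, bring, can, child, city, cold, dark, friend, fruit, glass, go, hand, hope, map, never, onto, slow, start, train, true, while, whisper, wrong}
V = 23

23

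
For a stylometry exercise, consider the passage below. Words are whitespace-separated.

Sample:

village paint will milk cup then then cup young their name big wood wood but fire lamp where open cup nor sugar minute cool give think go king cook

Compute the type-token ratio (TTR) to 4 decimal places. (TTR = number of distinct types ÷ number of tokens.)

N = 29 tokens, V = 25 types.
TTR = V / N = 25 / 29 = 0.8621

0.8621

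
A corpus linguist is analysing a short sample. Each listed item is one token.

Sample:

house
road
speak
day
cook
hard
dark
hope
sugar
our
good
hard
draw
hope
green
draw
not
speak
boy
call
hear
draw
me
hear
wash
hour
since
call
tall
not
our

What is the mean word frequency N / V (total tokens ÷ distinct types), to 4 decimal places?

N = 31 tokens, V = 22 types.
Mean frequency = N / V = 31 / 22 = 1.4091

1.4091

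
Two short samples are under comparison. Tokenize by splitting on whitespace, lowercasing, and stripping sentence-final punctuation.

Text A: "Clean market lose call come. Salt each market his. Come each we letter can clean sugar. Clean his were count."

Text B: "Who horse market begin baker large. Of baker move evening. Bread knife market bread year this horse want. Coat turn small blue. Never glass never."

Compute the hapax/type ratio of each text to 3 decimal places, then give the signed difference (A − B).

A: hapax=9, V=14, ratio=0.643
B: hapax=15, V=20, ratio=0.750
Difference = 0.643 − 0.750 = -0.107

-0.107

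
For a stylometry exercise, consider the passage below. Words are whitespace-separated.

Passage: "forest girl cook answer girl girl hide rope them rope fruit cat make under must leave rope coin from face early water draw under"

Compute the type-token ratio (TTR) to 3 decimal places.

0.792

N = 24 tokens, V = 19 types.
TTR = V / N = 19 / 24 = 0.792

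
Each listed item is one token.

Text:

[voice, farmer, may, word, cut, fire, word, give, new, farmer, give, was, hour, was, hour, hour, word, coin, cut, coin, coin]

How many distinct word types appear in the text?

11

Distinct types: {coin, cut, farmer, fire, give, hour, may, new, voice, was, word}
V = 11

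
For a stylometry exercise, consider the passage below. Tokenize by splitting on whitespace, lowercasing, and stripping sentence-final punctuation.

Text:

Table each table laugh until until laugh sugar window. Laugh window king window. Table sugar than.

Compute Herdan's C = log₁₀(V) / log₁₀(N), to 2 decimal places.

0.75

N = 16, V = 8.
log₁₀(V) = 0.903090, log₁₀(N) = 1.204120
C = 0.903090 / 1.204120 = 0.75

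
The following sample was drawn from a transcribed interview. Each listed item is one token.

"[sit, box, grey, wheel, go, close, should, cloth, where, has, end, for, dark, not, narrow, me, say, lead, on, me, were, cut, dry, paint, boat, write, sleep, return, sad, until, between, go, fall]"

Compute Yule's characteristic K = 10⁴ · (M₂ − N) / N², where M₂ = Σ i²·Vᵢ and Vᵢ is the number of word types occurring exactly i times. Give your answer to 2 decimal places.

Frequencies: go:2, me:2, sit:1, box:1, grey:1, wheel:1, close:1, should:1, cloth:1, where:1, has:1, end:1, for:1, dark:1, not:1, narrow:1, say:1, lead:1, on:1, were:1, … (11 more, each freq 1)
N = 33. Frequency spectrum: V_1=29, V_2=2
M₂ = 1²·29 + 2²·2 = 37
K = 10000 × (37 − 33) / 33² = 36.73

36.73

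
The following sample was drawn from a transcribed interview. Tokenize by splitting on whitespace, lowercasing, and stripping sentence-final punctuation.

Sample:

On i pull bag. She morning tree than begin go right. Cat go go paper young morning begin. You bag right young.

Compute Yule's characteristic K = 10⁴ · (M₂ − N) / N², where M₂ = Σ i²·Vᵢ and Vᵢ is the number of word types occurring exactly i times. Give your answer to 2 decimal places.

Frequencies: go:3, bag:2, morning:2, begin:2, right:2, young:2, on:1, i:1, pull:1, she:1, tree:1, than:1, cat:1, paper:1, you:1
N = 22. Frequency spectrum: V_1=9, V_2=5, V_3=1
M₂ = 1²·9 + 2²·5 + 3²·1 = 38
K = 10000 × (38 − 22) / 22² = 330.58

330.58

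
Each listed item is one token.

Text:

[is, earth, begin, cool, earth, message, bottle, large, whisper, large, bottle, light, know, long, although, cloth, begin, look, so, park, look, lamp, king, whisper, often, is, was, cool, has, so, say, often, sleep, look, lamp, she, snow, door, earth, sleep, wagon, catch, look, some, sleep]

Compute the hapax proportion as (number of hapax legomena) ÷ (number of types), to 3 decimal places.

Frequencies: look:4, earth:3, sleep:3, is:2, begin:2, cool:2, bottle:2, large:2, whisper:2, so:2, lamp:2, often:2, message:1, light:1, know:1, long:1, although:1, cloth:1, park:1, king:1, … (9 more, each freq 1)
Hapax count = 17; type count = 29.
Ratio = 17 / 29 = 0.586

0.586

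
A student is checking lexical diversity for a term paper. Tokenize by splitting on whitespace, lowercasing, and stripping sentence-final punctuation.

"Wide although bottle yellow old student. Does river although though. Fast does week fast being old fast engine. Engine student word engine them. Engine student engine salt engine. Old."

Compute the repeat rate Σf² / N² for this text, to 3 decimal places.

Frequencies: engine:6, old:3, student:3, fast:3, although:2, does:2, wide:1, bottle:1, yellow:1, river:1, though:1, week:1, being:1, word:1, them:1, salt:1
Σf² = 81; N² = 841
Repeat rate = 81 / 841 = 0.096

0.096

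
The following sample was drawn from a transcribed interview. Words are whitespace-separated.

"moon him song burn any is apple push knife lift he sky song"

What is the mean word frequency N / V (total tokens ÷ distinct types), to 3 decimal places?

N = 13 tokens, V = 12 types.
Mean frequency = N / V = 13 / 12 = 1.083

1.083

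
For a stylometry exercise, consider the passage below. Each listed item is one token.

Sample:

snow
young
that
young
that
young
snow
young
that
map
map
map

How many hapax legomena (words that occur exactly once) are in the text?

0

Frequencies: young:4, that:3, map:3, snow:2
Hapax (freq=1): (none)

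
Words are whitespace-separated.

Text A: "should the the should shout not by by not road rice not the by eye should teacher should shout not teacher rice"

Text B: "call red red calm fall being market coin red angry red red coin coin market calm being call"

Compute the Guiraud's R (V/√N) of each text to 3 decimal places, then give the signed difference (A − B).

0.033

A: V=9, N=22, R=1.919
B: V=8, N=18, R=1.886
Difference = 1.919 − 1.886 = 0.033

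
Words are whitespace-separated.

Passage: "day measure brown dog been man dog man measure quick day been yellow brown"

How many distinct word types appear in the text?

Distinct types: {been, brown, day, dog, man, measure, quick, yellow}
V = 8

8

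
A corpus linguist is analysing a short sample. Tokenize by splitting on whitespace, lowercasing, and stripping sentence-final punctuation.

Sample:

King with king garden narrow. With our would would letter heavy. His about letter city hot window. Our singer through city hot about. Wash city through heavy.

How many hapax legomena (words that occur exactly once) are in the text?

6

Frequencies: city:3, king:2, with:2, our:2, would:2, letter:2, heavy:2, about:2, hot:2, through:2, garden:1, narrow:1, his:1, window:1, singer:1, wash:1
Hapax (freq=1): garden, his, narrow, singer, wash, window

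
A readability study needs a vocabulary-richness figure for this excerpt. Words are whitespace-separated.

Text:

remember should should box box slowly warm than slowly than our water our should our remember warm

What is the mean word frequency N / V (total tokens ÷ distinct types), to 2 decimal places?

2.13

N = 17 tokens, V = 8 types.
Mean frequency = N / V = 17 / 8 = 2.13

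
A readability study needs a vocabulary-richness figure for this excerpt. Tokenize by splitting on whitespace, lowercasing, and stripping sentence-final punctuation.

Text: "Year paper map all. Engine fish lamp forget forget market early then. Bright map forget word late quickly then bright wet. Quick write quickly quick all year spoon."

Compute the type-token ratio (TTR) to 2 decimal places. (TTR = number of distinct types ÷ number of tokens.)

N = 28 tokens, V = 19 types.
TTR = V / N = 19 / 28 = 0.68

0.68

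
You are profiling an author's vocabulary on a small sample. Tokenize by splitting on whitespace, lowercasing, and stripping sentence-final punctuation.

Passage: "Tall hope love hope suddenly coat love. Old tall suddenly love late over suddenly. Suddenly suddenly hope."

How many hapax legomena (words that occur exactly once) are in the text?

Frequencies: suddenly:5, hope:3, love:3, tall:2, coat:1, old:1, late:1, over:1
Hapax (freq=1): coat, late, old, over

4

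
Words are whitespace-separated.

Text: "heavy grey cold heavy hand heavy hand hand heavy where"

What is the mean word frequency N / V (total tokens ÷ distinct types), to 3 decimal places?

N = 10 tokens, V = 5 types.
Mean frequency = N / V = 10 / 5 = 2.000

2.000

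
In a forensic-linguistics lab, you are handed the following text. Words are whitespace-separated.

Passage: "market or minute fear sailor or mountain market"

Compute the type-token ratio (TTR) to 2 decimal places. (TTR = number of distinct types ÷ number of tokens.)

N = 8 tokens, V = 6 types.
TTR = V / N = 6 / 8 = 0.75

0.75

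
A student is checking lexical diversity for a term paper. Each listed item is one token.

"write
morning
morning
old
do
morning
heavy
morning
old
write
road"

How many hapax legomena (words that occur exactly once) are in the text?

3

Frequencies: morning:4, write:2, old:2, do:1, heavy:1, road:1
Hapax (freq=1): do, heavy, road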